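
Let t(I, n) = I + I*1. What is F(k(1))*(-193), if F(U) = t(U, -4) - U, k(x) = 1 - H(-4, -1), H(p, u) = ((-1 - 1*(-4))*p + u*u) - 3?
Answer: -2895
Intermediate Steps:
t(I, n) = 2*I (t(I, n) = I + I = 2*I)
H(p, u) = -3 + u² + 3*p (H(p, u) = ((-1 + 4)*p + u²) - 3 = (3*p + u²) - 3 = (u² + 3*p) - 3 = -3 + u² + 3*p)
k(x) = 15 (k(x) = 1 - (-3 + (-1)² + 3*(-4)) = 1 - (-3 + 1 - 12) = 1 - 1*(-14) = 1 + 14 = 15)
F(U) = U (F(U) = 2*U - U = U)
F(k(1))*(-193) = 15*(-193) = -2895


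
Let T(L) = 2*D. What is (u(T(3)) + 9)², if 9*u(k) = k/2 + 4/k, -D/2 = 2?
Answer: 289/4 ≈ 72.250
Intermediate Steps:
D = -4 (D = -2*2 = -4)
T(L) = -8 (T(L) = 2*(-4) = -8)
u(k) = k/18 + 4/(9*k) (u(k) = (k/2 + 4/k)/9 = k/18 + 4/(9*k))
(u(T(3)) + 9)² = ((1/18)*(8 + (-8)²)/(-8) + 9)² = ((1/18)*(-⅛)*(8 + 64) + 9)² = ((1/18)*(-⅛)*72 + 9)² = (-½ + 9)² = (17/2)² = 289/4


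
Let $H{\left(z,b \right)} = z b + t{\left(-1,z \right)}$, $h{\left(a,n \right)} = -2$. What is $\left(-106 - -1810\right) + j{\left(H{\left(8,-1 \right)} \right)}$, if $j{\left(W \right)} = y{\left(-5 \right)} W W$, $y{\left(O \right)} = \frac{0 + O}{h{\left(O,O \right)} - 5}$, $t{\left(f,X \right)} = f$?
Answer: $\frac{12333}{7} \approx 1761.9$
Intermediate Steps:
$y{\left(O \right)} = - \frac{O}{7}$ ($y{\left(O \right)} = \frac{0 + O}{-2 - 5} = \frac{O}{-7} = O \left(- \frac{1}{7}\right) = - \frac{O}{7}$)
$H{\left(z,b \right)} = -1 + b z$ ($H{\left(z,b \right)} = z b - 1 = b z - 1 = -1 + b z$)
$j{\left(W \right)} = \frac{5 W^{2}}{7}$ ($j{\left(W \right)} = \left(- \frac{1}{7}\right) \left(-5\right) W W = \frac{5 W}{7} W = \frac{5 W^{2}}{7}$)
$\left(-106 - -1810\right) + j{\left(H{\left(8,-1 \right)} \right)} = \left(-106 - -1810\right) + \frac{5 \left(-1 - 8\right)^{2}}{7} = \left(-106 + 1810\right) + \frac{5 \left(-1 - 8\right)^{2}}{7} = 1704 + \frac{5 \left(-9\right)^{2}}{7} = 1704 + \frac{5}{7} \cdot 81 = 1704 + \frac{405}{7} = \frac{12333}{7}$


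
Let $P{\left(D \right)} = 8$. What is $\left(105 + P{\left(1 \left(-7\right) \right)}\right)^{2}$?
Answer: $12769$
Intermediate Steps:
$\left(105 + P{\left(1 \left(-7\right) \right)}\right)^{2} = \left(105 + 8\right)^{2} = 113^{2} = 12769$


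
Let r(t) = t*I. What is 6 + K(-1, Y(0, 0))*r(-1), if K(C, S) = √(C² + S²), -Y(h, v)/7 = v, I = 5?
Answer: 1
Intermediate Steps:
Y(h, v) = -7*v
r(t) = 5*t (r(t) = t*5 = 5*t)
6 + K(-1, Y(0, 0))*r(-1) = 6 + √((-1)² + (-7*0)²)*(5*(-1)) = 6 + √(1 + 0²)*(-5) = 6 + √(1 + 0)*(-5) = 6 + √1*(-5) = 6 + 1*(-5) = 6 - 5 = 1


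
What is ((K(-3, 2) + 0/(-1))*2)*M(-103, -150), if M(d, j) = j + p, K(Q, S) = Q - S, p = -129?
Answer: 2790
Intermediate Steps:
M(d, j) = -129 + j (M(d, j) = j - 129 = -129 + j)
((K(-3, 2) + 0/(-1))*2)*M(-103, -150) = (((-3 - 1*2) + 0/(-1))*2)*(-129 - 150) = (((-3 - 2) + 0*(-1))*2)*(-279) = ((-5 + 0)*2)*(-279) = -5*2*(-279) = -10*(-279) = 2790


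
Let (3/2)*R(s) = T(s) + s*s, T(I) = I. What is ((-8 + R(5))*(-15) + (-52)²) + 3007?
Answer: 5531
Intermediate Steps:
R(s) = 2*s/3 + 2*s²/3 (R(s) = 2*(s + s*s)/3 = 2*(s + s²)/3 = 2*s/3 + 2*s²/3)
((-8 + R(5))*(-15) + (-52)²) + 3007 = ((-8 + (⅔)*5*(1 + 5))*(-15) + (-52)²) + 3007 = ((-8 + (⅔)*5*6)*(-15) + 2704) + 3007 = ((-8 + 20)*(-15) + 2704) + 3007 = (12*(-15) + 2704) + 3007 = (-180 + 2704) + 3007 = 2524 + 3007 = 5531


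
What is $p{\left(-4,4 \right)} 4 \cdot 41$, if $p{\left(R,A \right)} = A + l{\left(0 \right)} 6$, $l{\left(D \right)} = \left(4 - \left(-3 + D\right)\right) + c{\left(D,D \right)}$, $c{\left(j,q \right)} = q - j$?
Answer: $7544$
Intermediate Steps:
$l{\left(D \right)} = 7 - D$ ($l{\left(D \right)} = \left(4 - \left(-3 + D\right)\right) + \left(D - D\right) = \left(7 - D\right) + 0 = 7 - D$)
$p{\left(R,A \right)} = 42 + A$ ($p{\left(R,A \right)} = A + \left(7 - 0\right) 6 = A + \left(7 + 0\right) 6 = A + 7 \cdot 6 = A + 42 = 42 + A$)
$p{\left(-4,4 \right)} 4 \cdot 41 = \left(42 + 4\right) 4 \cdot 41 = 46 \cdot 4 \cdot 41 = 184 \cdot 41 = 7544$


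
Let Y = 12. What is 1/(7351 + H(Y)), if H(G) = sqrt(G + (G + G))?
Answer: 1/7357 ≈ 0.00013592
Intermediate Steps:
H(G) = sqrt(3)*sqrt(G) (H(G) = sqrt(G + 2*G) = sqrt(3*G) = sqrt(3)*sqrt(G))
1/(7351 + H(Y)) = 1/(7351 + sqrt(3)*sqrt(12)) = 1/(7351 + sqrt(3)*(2*sqrt(3))) = 1/(7351 + 6) = 1/7357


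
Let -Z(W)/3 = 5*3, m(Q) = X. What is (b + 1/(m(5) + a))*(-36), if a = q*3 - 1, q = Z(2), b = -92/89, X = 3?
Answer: 443700/11837 ≈ 37.484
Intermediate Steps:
m(Q) = 3
b = -92/89 (b = -92*1/89 = -92/89 ≈ -1.0337)
Z(W) = -45 (Z(W) = -15*3 = -3*15 = -45)
q = -45
a = -136 (a = -45*3 - 1 = -135 - 1 = -136)
(b + 1/(m(5) + a))*(-36) = (-92/89 + 1/(3 - 136))*(-36) = (-92/89 + 1/(-133))*(-36) = (-92/89 - 1/133)*(-36) = -12325/11837*(-36) = 443700/11837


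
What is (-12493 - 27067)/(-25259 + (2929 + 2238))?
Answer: 9890/5023 ≈ 1.9689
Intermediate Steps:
(-12493 - 27067)/(-25259 + (2929 + 2238)) = -39560/(-25259 + 5167) = -39560/(-20092) = -39560*(-1/20092) = 9890/5023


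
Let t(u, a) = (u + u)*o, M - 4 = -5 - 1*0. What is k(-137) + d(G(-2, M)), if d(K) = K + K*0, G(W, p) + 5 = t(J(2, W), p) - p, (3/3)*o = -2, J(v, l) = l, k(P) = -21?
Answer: -17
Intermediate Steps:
M = -1 (M = 4 + (-5 - 1*0) = 4 + (-5 + 0) = 4 - 5 = -1)
o = -2
t(u, a) = -4*u (t(u, a) = (u + u)*(-2) = (2*u)*(-2) = -4*u)
G(W, p) = -5 - p - 4*W (G(W, p) = -5 + (-4*W - p) = -5 + (-p - 4*W) = -5 - p - 4*W)
d(K) = K (d(K) = K + 0 = K)
k(-137) + d(G(-2, M)) = -21 + (-5 - 1*(-1) - 4*(-2)) = -21 + (-5 + 1 + 8) = -21 + 4 = -17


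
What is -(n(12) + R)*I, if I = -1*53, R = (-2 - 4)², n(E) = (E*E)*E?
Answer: 93492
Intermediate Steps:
n(E) = E³ (n(E) = E²*E = E³)
R = 36 (R = (-6)² = 36)
I = -53
-(n(12) + R)*I = -(12³ + 36)*(-53) = -(1728 + 36)*(-53) = -1764*(-53) = -1*(-93492) = 93492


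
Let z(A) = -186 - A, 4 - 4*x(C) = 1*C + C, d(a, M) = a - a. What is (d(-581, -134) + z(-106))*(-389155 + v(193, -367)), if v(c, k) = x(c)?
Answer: 31140040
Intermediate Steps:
d(a, M) = 0
x(C) = 1 - C/2 (x(C) = 1 - (1*C + C)/4 = 1 - (C + C)/4 = 1 - C/2)
v(c, k) = 1 - c/2
(d(-581, -134) + z(-106))*(-389155 + v(193, -367)) = (0 + (-186 - 1*(-106)))*(-389155 + (1 - 1/2*193)) = (0 + (-186 + 106))*(-389155 + (1 - 193/2)) = (0 - 80)*(-389155 - 191/2) = -80*(-778501/2) = 31140040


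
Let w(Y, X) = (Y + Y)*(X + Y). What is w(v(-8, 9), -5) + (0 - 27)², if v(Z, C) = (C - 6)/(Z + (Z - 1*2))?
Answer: 13153/18 ≈ 730.72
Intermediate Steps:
v(Z, C) = (-6 + C)/(-2 + 2*Z) (v(Z, C) = (-6 + C)/(Z + (Z - 2)) = (-6 + C)/(Z + (-2 + Z)) = (-6 + C)/(-2 + 2*Z))
w(Y, X) = 2*Y*(X + Y) (w(Y, X) = (2*Y)*(X + Y) = 2*Y*(X + Y))
w(v(-8, 9), -5) + (0 - 27)² = 2*((-6 + 9)/(2*(-1 - 8)))*(-5 + (-6 + 9)/(2*(-1 - 8))) + (0 - 27)² = 2*((½)*3/(-9))*(-5 + (½)*3/(-9)) + (-27)² = 2*((½)*(-⅑)*3)*(-5 + (½)*(-⅑)*3) + 729 = 2*(-⅙)*(-5 - ⅙) + 729 = 2*(-⅙)*(-31/6) + 729 = 31/18 + 729 = 13153/18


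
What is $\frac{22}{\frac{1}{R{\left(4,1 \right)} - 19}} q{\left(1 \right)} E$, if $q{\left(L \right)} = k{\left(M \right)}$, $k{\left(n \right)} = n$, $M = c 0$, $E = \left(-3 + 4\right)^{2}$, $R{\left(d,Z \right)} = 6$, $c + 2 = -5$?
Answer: $0$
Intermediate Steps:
$c = -7$ ($c = -2 - 5 = -7$)
$E = 1$ ($E = 1^{2} = 1$)
$M = 0$ ($M = \left(-7\right) 0 = 0$)
$q{\left(L \right)} = 0$
$\frac{22}{\frac{1}{R{\left(4,1 \right)} - 19}} q{\left(1 \right)} E = \frac{22}{\frac{1}{6 - 19}} \cdot 0 \cdot 1 = \frac{22}{\frac{1}{-13}} \cdot 0 \cdot 1 = \frac{22}{- \frac{1}{13}} \cdot 0 \cdot 1 = 22 \left(-13\right) 0 \cdot 1 = \left(-286\right) 0 \cdot 1 = 0 \cdot 1 = 0$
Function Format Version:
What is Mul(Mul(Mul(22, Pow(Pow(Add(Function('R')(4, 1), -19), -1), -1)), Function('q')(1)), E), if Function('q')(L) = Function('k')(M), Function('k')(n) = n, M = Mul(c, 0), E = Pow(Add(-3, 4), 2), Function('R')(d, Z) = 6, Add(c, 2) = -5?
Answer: 0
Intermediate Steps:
c = -7 (c = Add(-2, -5) = -7)
E = 1 (E = Pow(1, 2) = 1)
M = 0 (M = Mul(-7, 0) = 0)
Function('q')(L) = 0
Mul(Mul(Mul(22, Pow(Pow(Add(Function('R')(4, 1), -19), -1), -1)), Function('q')(1)), E) = Mul(Mul(Mul(22, Pow(Pow(Add(6, -19), -1), -1)), 0), 1) = Mul(Mul(Mul(22, Pow(Pow(-13, -1), -1)), 0), 1) = Mul(Mul(Mul(22, Pow(Rational(-1, 13), -1)), 0), 1) = Mul(Mul(Mul(22, -13), 0), 1) = Mul(Mul(-286, 0), 1) = Mul(0, 1) = 0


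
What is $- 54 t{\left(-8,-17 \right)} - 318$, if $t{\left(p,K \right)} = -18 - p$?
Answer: $222$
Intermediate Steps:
$- 54 t{\left(-8,-17 \right)} - 318 = - 54 \left(-18 - -8\right) - 318 = - 54 \left(-18 + 8\right) - 318 = \left(-54\right) \left(-10\right) - 318 = 540 - 318 = 222$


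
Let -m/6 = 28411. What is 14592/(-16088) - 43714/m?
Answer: -111510565/171403563 ≈ -0.65057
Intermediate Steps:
m = -170466 (m = -6*28411 = -170466)
14592/(-16088) - 43714/m = 14592/(-16088) - 43714/(-170466) = 14592*(-1/16088) - 43714*(-1/170466) = -1824/2011 + 21857/85233 = -111510565/171403563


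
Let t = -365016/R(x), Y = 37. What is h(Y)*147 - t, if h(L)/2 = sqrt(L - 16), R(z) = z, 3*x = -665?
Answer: -1095048/665 + 294*sqrt(21) ≈ -299.41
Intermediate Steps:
x = -665/3 (x = (1/3)*(-665) = -665/3 ≈ -221.67)
h(L) = 2*sqrt(-16 + L) (h(L) = 2*sqrt(L - 16) = 2*sqrt(-16 + L))
t = 1095048/665 (t = -365016/(-665/3) = -365016*(-3/665) = 1095048/665 ≈ 1646.7)
h(Y)*147 - t = (2*sqrt(-16 + 37))*147 - 1*1095048/665 = (2*sqrt(21))*147 - 1095048/665 = 294*sqrt(21) - 1095048/665 = -1095048/665 + 294*sqrt(21)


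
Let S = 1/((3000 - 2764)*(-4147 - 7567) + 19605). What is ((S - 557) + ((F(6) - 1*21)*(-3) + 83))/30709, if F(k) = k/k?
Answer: -1136388187/84293103391 ≈ -0.013481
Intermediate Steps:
F(k) = 1
S = -1/2744899 (S = 1/(236*(-11714) + 19605) = 1/(-2764504 + 19605) = 1/(-2744899) = -1/2744899 ≈ -3.6431e-7)
((S - 557) + ((F(6) - 1*21)*(-3) + 83))/30709 = ((-1/2744899 - 557) + ((1 - 1*21)*(-3) + 83))/30709 = (-1528908744/2744899 + ((1 - 21)*(-3) + 83))*(1/30709) = (-1528908744/2744899 + (-20*(-3) + 83))*(1/30709) = (-1528908744/2744899 + (60 + 83))*(1/30709) = (-1528908744/2744899 + 143)*(1/30709) = -1136388187/2744899*1/30709 = -1136388187/84293103391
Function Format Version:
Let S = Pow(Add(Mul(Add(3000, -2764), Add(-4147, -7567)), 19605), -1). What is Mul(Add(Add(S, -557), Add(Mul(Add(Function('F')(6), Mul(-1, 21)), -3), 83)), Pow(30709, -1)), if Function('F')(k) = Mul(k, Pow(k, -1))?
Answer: Rational(-1136388187, 84293103391) ≈ -0.013481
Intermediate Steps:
Function('F')(k) = 1
S = Rational(-1, 2744899) (S = Pow(Add(Mul(236, -11714), 19605), -1) = Pow(Add(-2764504, 19605), -1) = Pow(-2744899, -1) = Rational(-1, 2744899) ≈ -3.6431e-7)
Mul(Add(Add(S, -557), Add(Mul(Add(Function('F')(6), Mul(-1, 21)), -3), 83)), Pow(30709, -1)) = Mul(Add(Add(Rational(-1, 2744899), -557), Add(Mul(Add(1, Mul(-1, 21)), -3), 83)), Pow(30709, -1)) = Mul(Add(Rational(-1528908744, 2744899), Add(Mul(Add(1, -21), -3), 83)), Rational(1, 30709)) = Mul(Add(Rational(-1528908744, 2744899), Add(Mul(-20, -3), 83)), Rational(1, 30709)) = Mul(Add(Rational(-1528908744, 2744899), Add(60, 83)), Rational(1, 30709)) = Mul(Add(Rational(-1528908744, 2744899), 143), Rational(1, 30709)) = Mul(Rational(-1136388187, 2744899), Rational(1, 30709)) = Rational(-1136388187, 84293103391)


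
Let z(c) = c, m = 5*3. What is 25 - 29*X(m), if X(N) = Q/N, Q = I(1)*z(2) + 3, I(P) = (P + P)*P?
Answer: 172/15 ≈ 11.467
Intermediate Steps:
m = 15
I(P) = 2*P² (I(P) = (2*P)*P = 2*P²)
Q = 7 (Q = (2*1²)*2 + 3 = (2*1)*2 + 3 = 2*2 + 3 = 4 + 3 = 7)
X(N) = 7/N
25 - 29*X(m) = 25 - 203/15 = 172/15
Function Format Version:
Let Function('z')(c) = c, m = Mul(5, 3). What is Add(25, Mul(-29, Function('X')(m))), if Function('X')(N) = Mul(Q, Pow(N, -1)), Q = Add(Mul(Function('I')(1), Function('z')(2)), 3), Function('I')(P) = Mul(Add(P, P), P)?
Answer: Rational(172, 15) ≈ 11.467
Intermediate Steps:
m = 15
Function('I')(P) = Mul(2, Pow(P, 2)) (Function('I')(P) = Mul(Mul(2, P), P) = Mul(2, Pow(P, 2)))
Q = 7 (Q = Add(Mul(Mul(2, Pow(1, 2)), 2), 3) = Add(Mul(Mul(2, 1), 2), 3) = Add(Mul(2, 2), 3) = Add(4, 3) = 7)
Function('X')(N) = Mul(7, Pow(N, -1))
Add(25, Mul(-29, Function('X')(m))) = Add(25, Mul(-29, Mul(7, Pow(15, -1)))) = Add(25, Mul(-29, Mul(7, Rational(1, 15)))) = Add(25, Mul(-29, Rational(7, 15))) = Add(25, Rational(-203, 15)) = Rational(172, 15)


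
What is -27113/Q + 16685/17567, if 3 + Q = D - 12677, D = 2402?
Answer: 647782501/180553626 ≈ 3.5878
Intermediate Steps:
Q = -10278 (Q = -3 + (2402 - 12677) = -3 - 10275 = -10278)
-27113/Q + 16685/17567 = -27113/(-10278) + 16685/17567 = -27113*(-1/10278) + 16685*(1/17567) = 27113/10278 + 16685/17567 = 647782501/180553626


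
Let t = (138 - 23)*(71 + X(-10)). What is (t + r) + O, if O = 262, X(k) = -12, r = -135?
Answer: 6912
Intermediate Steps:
t = 6785 (t = (138 - 23)*(71 - 12) = 115*59 = 6785)
(t + r) + O = (6785 - 135) + 262 = 6650 + 262 = 6912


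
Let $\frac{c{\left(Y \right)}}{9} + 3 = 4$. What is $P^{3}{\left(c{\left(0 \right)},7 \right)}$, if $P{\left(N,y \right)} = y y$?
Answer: $117649$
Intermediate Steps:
$c{\left(Y \right)} = 9$ ($c{\left(Y \right)} = -27 + 9 \cdot 4 = -27 + 36 = 9$)
$P{\left(N,y \right)} = y^{2}$
$P^{3}{\left(c{\left(0 \right)},7 \right)} = \left(7^{2}\right)^{3} = 49^{3} = 117649$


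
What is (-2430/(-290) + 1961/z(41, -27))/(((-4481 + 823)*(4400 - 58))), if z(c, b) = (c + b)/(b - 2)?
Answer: 1645799/6448512616 ≈ 0.00025522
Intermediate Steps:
z(c, b) = (b + c)/(-2 + b)
(-2430/(-290) + 1961/z(41, -27))/(((-4481 + 823)*(4400 - 58))) = (-2430/(-290) + 1961/(((-27 + 41)/(-2 - 27))))/(((-4481 + 823)*(4400 - 58))) = (-2430*(-1/290) + 1961/((14/(-29))))/((-3658*4342)) = (243/29 + 1961/((-1/29*14)))/(-15883036) = (243/29 + 1961/(-14/29))*(-1/15883036) = (243/29 + 1961*(-29/14))*(-1/15883036) = (243/29 - 56869/14)*(-1/15883036) = -1645799/406*(-1/15883036) = 1645799/6448512616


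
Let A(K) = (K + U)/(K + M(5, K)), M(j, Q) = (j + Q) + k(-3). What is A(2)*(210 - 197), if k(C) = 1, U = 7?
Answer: 117/10 ≈ 11.700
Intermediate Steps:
M(j, Q) = 1 + Q + j (M(j, Q) = (j + Q) + 1 = (Q + j) + 1 = 1 + Q + j)
A(K) = (7 + K)/(6 + 2*K) (A(K) = (K + 7)/(K + (1 + K + 5)) = (7 + K)/(K + (6 + K)) = (7 + K)/(6 + 2*K))
A(2)*(210 - 197) = ((7 + 2)/(2*(3 + 2)))*(210 - 197) = ((½)*9/5)*13 = ((½)*(⅕)*9)*13 = (9/10)*13 = 117/10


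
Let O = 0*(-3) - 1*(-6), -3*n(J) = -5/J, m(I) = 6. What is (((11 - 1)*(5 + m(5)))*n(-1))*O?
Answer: -1100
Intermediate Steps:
n(J) = 5/(3*J) (n(J) = -(-5)/(3*J) = 5/(3*J))
O = 6 (O = 0 + 6 = 6)
(((11 - 1)*(5 + m(5)))*n(-1))*O = (((11 - 1)*(5 + 6))*((5/3)/(-1)))*6 = ((10*11)*((5/3)*(-1)))*6 = (110*(-5/3))*6 = -550/3*6 = -1100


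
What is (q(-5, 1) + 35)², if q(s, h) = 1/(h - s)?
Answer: 44521/36 ≈ 1236.7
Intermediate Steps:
(q(-5, 1) + 35)² = (1/(1 - 1*(-5)) + 35)² = (1/(1 + 5) + 35)² = (1/6 + 35)² = (⅙ + 35)² = (211/6)² = 44521/36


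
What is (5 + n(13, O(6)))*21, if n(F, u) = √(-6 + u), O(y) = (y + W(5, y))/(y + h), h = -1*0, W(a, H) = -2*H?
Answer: 105 + 21*I*√7 ≈ 105.0 + 55.561*I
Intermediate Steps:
h = 0
O(y) = -1 (O(y) = (y - 2*y)/(y + 0) = (-y)/y = -1)
(5 + n(13, O(6)))*21 = (5 + √(-6 - 1))*21 = (5 + √(-7))*21 = (5 + I*√7)*21 = 105 + 21*I*√7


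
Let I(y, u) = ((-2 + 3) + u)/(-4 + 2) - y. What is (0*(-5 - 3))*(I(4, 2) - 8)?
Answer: 0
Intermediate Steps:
I(y, u) = -½ - y - u/2 (I(y, u) = (1 + u)/(-2) - y = (1 + u)*(-½) - y = (-½ - u/2) - y = -½ - y - u/2)
(0*(-5 - 3))*(I(4, 2) - 8) = (0*(-5 - 3))*((-½ - 1*4 - ½*2) - 8) = (0*(-8))*((-½ - 4 - 1) - 8) = 0*(-11/2 - 8) = 0*(-27/2) = 0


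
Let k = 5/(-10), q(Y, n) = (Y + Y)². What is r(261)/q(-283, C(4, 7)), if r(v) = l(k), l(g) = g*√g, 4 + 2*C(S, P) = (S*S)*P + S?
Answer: -I*√2/1281424 ≈ -1.1036e-6*I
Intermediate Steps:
C(S, P) = -2 + S/2 + P*S²/2 (C(S, P) = -2 + ((S*S)*P + S)/2 = -2 + (S²*P + S)/2 = -2 + (P*S² + S)/2 = -2 + (S + P*S²)/2 = -2 + (S/2 + P*S²/2) = -2 + S/2 + P*S²/2)
q(Y, n) = 4*Y² (q(Y, n) = (2*Y)² = 4*Y²)
k = -½ (k = 5*(-⅒) = -½ ≈ -0.50000)
l(g) = g^(3/2)
r(v) = -I*√2/4 (r(v) = (-½)^(3/2) = -I*√2/4)
r(261)/q(-283, C(4, 7)) = (-I*√2/4)/((4*(-283)²)) = (-I*√2/4)/((4*80089)) = -I*√2/4/320356 = -I*√2/4*(1/320356) = -I*√2/1281424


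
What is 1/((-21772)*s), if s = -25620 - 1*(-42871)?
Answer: -1/375588772 ≈ -2.6625e-9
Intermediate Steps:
s = 17251 (s = -25620 + 42871 = 17251)
1/((-21772)*s) = 1/(-21772*17251) = -1/21772*1/17251 = -1/375588772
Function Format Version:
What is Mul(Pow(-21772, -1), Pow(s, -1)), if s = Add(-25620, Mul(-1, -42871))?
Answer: Rational(-1, 375588772) ≈ -2.6625e-9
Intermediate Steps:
s = 17251 (s = Add(-25620, 42871) = 17251)
Mul(Pow(-21772, -1), Pow(s, -1)) = Mul(Pow(-21772, -1), Pow(17251, -1)) = Mul(Rational(-1, 21772), Rational(1, 17251)) = Rational(-1, 375588772)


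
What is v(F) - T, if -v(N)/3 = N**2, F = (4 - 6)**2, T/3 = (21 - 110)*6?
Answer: 1554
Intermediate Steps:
T = -1602 (T = 3*((21 - 110)*6) = 3*(-89*6) = 3*(-534) = -1602)
F = 4 (F = (-2)**2 = 4)
v(N) = -3*N**2
v(F) - T = -3*4**2 - 1*(-1602) = -3*16 + 1602 = -48 + 1602 = 1554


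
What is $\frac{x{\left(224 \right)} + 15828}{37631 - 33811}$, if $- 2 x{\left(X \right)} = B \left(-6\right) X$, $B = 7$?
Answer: $\frac{5133}{955} \approx 5.3749$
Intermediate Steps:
$x{\left(X \right)} = 21 X$ ($x{\left(X \right)} = - \frac{7 \left(-6\right) X}{2} = - \frac{\left(-42\right) X}{2} = 21 X$)
$\frac{x{\left(224 \right)} + 15828}{37631 - 33811} = \frac{21 \cdot 224 + 15828}{37631 - 33811} = \frac{4704 + 15828}{3820} = 20532 \cdot \frac{1}{3820} = \frac{5133}{955}$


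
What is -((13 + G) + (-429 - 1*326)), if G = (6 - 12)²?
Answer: 706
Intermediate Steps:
G = 36 (G = (-6)² = 36)
-((13 + G) + (-429 - 1*326)) = -((13 + 36) + (-429 - 1*326)) = -(49 + (-429 - 326)) = -(49 - 755) = -1*(-706) = 706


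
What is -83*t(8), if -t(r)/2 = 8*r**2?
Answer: 84992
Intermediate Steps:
t(r) = -16*r**2
-83*t(8) = -(-1328)*8**2 = -(-1328)*64 = -83*(-1024) = 84992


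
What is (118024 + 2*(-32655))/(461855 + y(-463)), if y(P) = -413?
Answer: 26357/230721 ≈ 0.11424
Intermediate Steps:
(118024 + 2*(-32655))/(461855 + y(-463)) = (118024 + 2*(-32655))/(461855 - 413) = (118024 - 65310)/461442 = 52714*(1/461442) = 26357/230721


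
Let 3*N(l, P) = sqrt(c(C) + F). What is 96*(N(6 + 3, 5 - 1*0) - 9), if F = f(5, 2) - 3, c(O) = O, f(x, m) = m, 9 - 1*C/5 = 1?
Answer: -864 + 32*sqrt(39) ≈ -664.16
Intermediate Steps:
C = 40 (C = 45 - 5*1 = 45 - 5 = 40)
F = -1 (F = 2 - 3 = -1)
N(l, P) = sqrt(39)/3 (N(l, P) = sqrt(40 - 1)/3 = sqrt(39)/3)
96*(N(6 + 3, 5 - 1*0) - 9) = 96*(sqrt(39)/3 - 9) = 96*(-9 + sqrt(39)/3) = -864 + 32*sqrt(39)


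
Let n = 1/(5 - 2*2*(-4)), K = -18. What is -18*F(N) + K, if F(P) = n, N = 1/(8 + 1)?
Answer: -132/7 ≈ -18.857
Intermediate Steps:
N = ⅑ (N = 1/9 = ⅑ ≈ 0.11111)
n = 1/21 (n = 1/(5 - 4*(-4)) = 1/(5 + 16) = 1/21 ≈ 0.047619)
F(P) = 1/21
-18*F(N) + K = -18*1/21 - 18 = -6/7 - 18 = -132/7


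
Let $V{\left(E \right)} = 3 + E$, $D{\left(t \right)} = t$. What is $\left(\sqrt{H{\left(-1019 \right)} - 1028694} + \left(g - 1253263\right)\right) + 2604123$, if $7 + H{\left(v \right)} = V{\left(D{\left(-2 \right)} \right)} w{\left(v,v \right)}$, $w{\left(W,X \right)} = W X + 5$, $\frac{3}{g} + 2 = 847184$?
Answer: $\frac{381474758841}{282394} + \sqrt{9665} \approx 1.351 \cdot 10^{6}$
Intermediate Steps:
$g = \frac{1}{282394}$ ($g = \frac{3}{-2 + 847184} = \frac{3}{847182} = 3 \cdot \frac{1}{847182} = \frac{1}{282394} \approx 3.5412 \cdot 10^{-6}$)
$w{\left(W,X \right)} = 5 + W X$
$H{\left(v \right)} = -2 + v^{2}$ ($H{\left(v \right)} = -7 + \left(3 - 2\right) \left(5 + v v\right) = -7 + 1 \left(5 + v^{2}\right) = -7 + \left(5 + v^{2}\right) = -2 + v^{2}$)
$\left(\sqrt{H{\left(-1019 \right)} - 1028694} + \left(g - 1253263\right)\right) + 2604123 = \left(\sqrt{\left(-2 + \left(-1019\right)^{2}\right) - 1028694} + \left(\frac{1}{282394} - 1253263\right)\right) + 2604123 = \left(\sqrt{\left(-2 + 1038361\right) - 1028694} - \frac{353913951621}{282394}\right) + 2604123 = \left(\sqrt{1038359 - 1028694} - \frac{353913951621}{282394}\right) + 2604123 = \left(\sqrt{9665} - \frac{353913951621}{282394}\right) + 2604123 = \left(- \frac{353913951621}{282394} + \sqrt{9665}\right) + 2604123 = \frac{381474758841}{282394} + \sqrt{9665}$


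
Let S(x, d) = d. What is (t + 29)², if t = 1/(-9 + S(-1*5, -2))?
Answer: 101124/121 ≈ 835.74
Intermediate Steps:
t = -1/11 (t = 1/(-9 - 2) = 1/(-11) = -1/11 ≈ -0.090909)
(t + 29)² = (-1/11 + 29)² = (318/11)² = 101124/121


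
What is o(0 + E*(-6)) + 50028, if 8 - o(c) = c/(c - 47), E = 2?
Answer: 2952112/59 ≈ 50036.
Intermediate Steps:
o(c) = 8 - c/(-47 + c) (o(c) = 8 - c/(c - 47) = 8 - c/(-47 + c))
o(0 + E*(-6)) + 50028 = (-376 + 7*(0 + 2*(-6)))/(-47 + (0 + 2*(-6))) + 50028 = (-376 + 7*(0 - 12))/(-47 + (0 - 12)) + 50028 = (-376 + 7*(-12))/(-47 - 12) + 50028 = (-376 - 84)/(-59) + 50028 = -1/59*(-460) + 50028 = 460/59 + 50028 = 2952112/59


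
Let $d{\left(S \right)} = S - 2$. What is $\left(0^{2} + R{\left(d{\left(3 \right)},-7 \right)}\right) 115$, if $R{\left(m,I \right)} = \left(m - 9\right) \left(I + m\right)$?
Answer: $5520$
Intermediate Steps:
$d{\left(S \right)} = -2 + S$
$R{\left(m,I \right)} = \left(-9 + m\right) \left(I + m\right)$
$\left(0^{2} + R{\left(d{\left(3 \right)},-7 \right)}\right) 115 = \left(0^{2} - \left(-63 - \left(-2 + 3\right)^{2} + 16 \left(-2 + 3\right)\right)\right) 115 = \left(0 + \left(1^{2} + 63 - 9 - 7\right)\right) 115 = \left(0 + \left(1 + 63 - 9 - 7\right)\right) 115 = \left(0 + 48\right) 115 = 48 \cdot 115 = 5520$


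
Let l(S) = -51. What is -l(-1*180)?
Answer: 51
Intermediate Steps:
-l(-1*180) = -1*(-51) = 51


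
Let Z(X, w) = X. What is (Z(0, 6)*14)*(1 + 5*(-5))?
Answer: 0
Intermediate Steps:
(Z(0, 6)*14)*(1 + 5*(-5)) = (0*14)*(1 + 5*(-5)) = 0*(1 - 25) = 0*(-24) = 0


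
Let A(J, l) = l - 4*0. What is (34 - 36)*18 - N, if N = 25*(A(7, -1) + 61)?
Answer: -1536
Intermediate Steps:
A(J, l) = l (A(J, l) = l + 0 = l)
N = 1500 (N = 25*(-1 + 61) = 25*60 = 1500)
(34 - 36)*18 - N = (34 - 36)*18 - 1*1500 = -2*18 - 1500 = -36 - 1500 = -1536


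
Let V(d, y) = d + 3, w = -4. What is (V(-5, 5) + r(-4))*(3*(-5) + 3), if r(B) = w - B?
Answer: 24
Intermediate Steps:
V(d, y) = 3 + d
r(B) = -4 - B
(V(-5, 5) + r(-4))*(3*(-5) + 3) = ((3 - 5) + (-4 - 1*(-4)))*(3*(-5) + 3) = (-2 + (-4 + 4))*(-15 + 3) = (-2 + 0)*(-12) = -2*(-12) = 24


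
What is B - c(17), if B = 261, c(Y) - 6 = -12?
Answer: 267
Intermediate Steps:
c(Y) = -6 (c(Y) = 6 - 12 = -6)
B - c(17) = 261 - 1*(-6) = 261 + 6 = 267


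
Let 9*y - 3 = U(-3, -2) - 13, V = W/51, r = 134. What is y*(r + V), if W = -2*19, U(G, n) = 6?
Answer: -27184/459 ≈ -59.224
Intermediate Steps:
W = -38
V = -38/51 ≈ -0.74510
y = -4/9 (y = 1/3 + (6 - 13)/9 = 1/3 + (1/9)*(-7) = 1/3 - 7/9 = -4/9 ≈ -0.44444)
y*(r + V) = -4*(134 - 38/51)/9 = -4/9*6796/51 = -27184/459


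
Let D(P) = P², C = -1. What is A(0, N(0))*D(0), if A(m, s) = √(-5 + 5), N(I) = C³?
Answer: 0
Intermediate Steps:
N(I) = -1 (N(I) = (-1)³ = -1)
A(m, s) = 0 (A(m, s) = √0 = 0)
A(0, N(0))*D(0) = 0*0² = 0*0 = 0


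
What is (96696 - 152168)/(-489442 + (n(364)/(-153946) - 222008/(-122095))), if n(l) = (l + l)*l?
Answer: 20051033793320/176914770282331 ≈ 0.11334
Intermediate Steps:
n(l) = 2*l² (n(l) = (2*l)*l = 2*l²)
(96696 - 152168)/(-489442 + (n(364)/(-153946) - 222008/(-122095))) = (96696 - 152168)/(-489442 + ((2*364²)/(-153946) - 222008/(-122095))) = -55472/(-489442 + ((2*132496)*(-1/153946) - 222008*(-1/122095))) = -55472/(-489442 + (264992*(-1/153946) + 222008/122095)) = -55472/(-489442 + (-10192/5921 + 222008/122095)) = -55472/(-489442 + 70117128/722924495) = -55472/(-353829540564662/722924495) = -55472*(-722924495/353829540564662) = 20051033793320/176914770282331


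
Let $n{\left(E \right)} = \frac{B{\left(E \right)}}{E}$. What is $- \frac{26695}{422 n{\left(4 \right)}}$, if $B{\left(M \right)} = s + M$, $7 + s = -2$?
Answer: $\frac{10678}{211} \approx 50.607$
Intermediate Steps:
$s = -9$ ($s = -7 - 2 = -9$)
$B{\left(M \right)} = -9 + M$
$n{\left(E \right)} = \frac{-9 + E}{E}$
$- \frac{26695}{422 n{\left(4 \right)}} = - \frac{26695}{422 \frac{-9 + 4}{4}} = - \frac{26695}{422 \cdot \frac{1}{4} \left(-5\right)} = - \frac{26695}{422 \left(- \frac{5}{4}\right)} = - \frac{26695}{- \frac{1055}{2}} = \left(-26695\right) \left(- \frac{2}{1055}\right) = \frac{10678}{211}$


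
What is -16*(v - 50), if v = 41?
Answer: 144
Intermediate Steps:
-16*(v - 50) = -16*(41 - 50) = -16*(-9) = 144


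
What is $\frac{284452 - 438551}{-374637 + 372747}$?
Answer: $\frac{154099}{1890} \approx 81.534$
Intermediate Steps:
$\frac{284452 - 438551}{-374637 + 372747} = - \frac{154099}{-1890} = \left(-154099\right) \left(- \frac{1}{1890}\right) = \frac{154099}{1890}$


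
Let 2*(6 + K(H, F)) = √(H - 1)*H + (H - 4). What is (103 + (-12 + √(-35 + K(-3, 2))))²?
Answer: (182 + √2*√(-89 - 6*I))²/4 ≈ 8277.4 - 1217.8*I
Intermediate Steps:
K(H, F) = -8 + H/2 + H*√(-1 + H)/2 (K(H, F) = -6 + (√(H - 1)*H + (H - 4))/2 = -6 + (√(-1 + H)*H + (-4 + H))/2 = -6 + (H*√(-1 + H) + (-4 + H))/2 = -6 + (-4 + H + H*√(-1 + H))/2 = -6 + (-2 + H/2 + H*√(-1 + H)/2) = -8 + H/2 + H*√(-1 + H)/2)
(103 + (-12 + √(-35 + K(-3, 2))))² = (103 + (-12 + √(-35 + (-8 + (½)*(-3) + (½)*(-3)*√(-1 - 3)))))² = (103 + (-12 + √(-35 + (-8 - 3/2 + (½)*(-3)*√(-4)))))² = (103 + (-12 + √(-35 + (-8 - 3/2 + (½)*(-3)*(2*I)))))² = (103 + (-12 + √(-35 + (-8 - 3/2 - 3*I))))² = (103 + (-12 + √(-35 + (-19/2 - 3*I))))² = (103 + (-12 + √(-89/2 - 3*I)))² = (91 + √(-89/2 - 3*I))²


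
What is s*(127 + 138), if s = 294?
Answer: 77910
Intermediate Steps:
s*(127 + 138) = 294*(127 + 138) = 294*265 = 77910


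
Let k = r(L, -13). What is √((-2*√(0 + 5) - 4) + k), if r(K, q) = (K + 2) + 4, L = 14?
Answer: √(16 - 2*√5) ≈ 3.3953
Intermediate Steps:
r(K, q) = 6 + K (r(K, q) = (2 + K) + 4 = 6 + K)
k = 20 (k = 6 + 14 = 20)
√((-2*√(0 + 5) - 4) + k) = √((-2*√(0 + 5) - 4) + 20) = √((-2*√5 - 4) + 20) = √((-4 - 2*√5) + 20) = √(16 - 2*√5)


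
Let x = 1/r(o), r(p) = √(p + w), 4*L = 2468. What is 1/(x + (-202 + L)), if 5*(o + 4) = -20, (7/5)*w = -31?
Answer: 87565/36339482 + I*√1477/36339482 ≈ 0.0024096 + 1.0576e-6*I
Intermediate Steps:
w = -155/7 (w = (5/7)*(-31) = -155/7 ≈ -22.143)
L = 617 (L = (¼)*2468 = 617)
o = -8 (o = -4 + (⅕)*(-20) = -4 - 4 = -8)
r(p) = √(-155/7 + p) (r(p) = √(p - 155/7) = √(-155/7 + p))
x = -I*√1477/211 (x = 1/(√(-1085 + 49*(-8))/7) = 1/(√(-1085 - 392)/7) = 1/(√(-1477)/7) = 1/((I*√1477)/7) = 1/(I*√1477/7) = -I*√1477/211 ≈ -0.18214*I)
1/(x + (-202 + L)) = 1/(-I*√1477/211 + (-202 + 617)) = 1/(-I*√1477/211 + 415) = 1/(415 - I*√1477/211)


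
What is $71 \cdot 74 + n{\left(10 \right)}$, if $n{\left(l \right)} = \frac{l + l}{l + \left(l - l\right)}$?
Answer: $5256$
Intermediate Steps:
$n{\left(l \right)} = 2$ ($n{\left(l \right)} = \frac{2 l}{l + 0} = \frac{2 l}{l} = 2$)
$71 \cdot 74 + n{\left(10 \right)} = 71 \cdot 74 + 2 = 5254 + 2 = 5256$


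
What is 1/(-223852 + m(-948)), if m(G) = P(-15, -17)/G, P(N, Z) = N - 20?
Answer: -948/212211661 ≈ -4.4672e-6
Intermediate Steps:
P(N, Z) = -20 + N
m(G) = -35/G (m(G) = (-20 - 15)/G = -35/G)
1/(-223852 + m(-948)) = 1/(-223852 - 35/(-948)) = 1/(-223852 - 35*(-1/948)) = 1/(-223852 + 35/948) = 1/(-212211661/948) = -948/212211661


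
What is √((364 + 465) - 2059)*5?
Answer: 5*I*√1230 ≈ 175.36*I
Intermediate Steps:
√((364 + 465) - 2059)*5 = √(829 - 2059)*5 = √(-1230)*5 = (I*√1230)*5 = 5*I*√1230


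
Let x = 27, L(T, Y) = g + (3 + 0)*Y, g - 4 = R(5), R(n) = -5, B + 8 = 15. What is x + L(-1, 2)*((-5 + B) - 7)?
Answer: 2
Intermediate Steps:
B = 7 (B = -8 + 15 = 7)
g = -1 (g = 4 - 5 = -1)
L(T, Y) = -1 + 3*Y (L(T, Y) = -1 + (3 + 0)*Y = -1 + 3*Y)
x + L(-1, 2)*((-5 + B) - 7) = 27 + (-1 + 3*2)*((-5 + 7) - 7) = 27 + (-1 + 6)*(2 - 7) = 27 + 5*(-5) = 27 - 25 = 2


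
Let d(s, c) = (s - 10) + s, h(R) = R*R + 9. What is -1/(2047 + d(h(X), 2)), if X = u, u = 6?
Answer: -1/2127 ≈ -0.00047015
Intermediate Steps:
X = 6
h(R) = 9 + R² (h(R) = R² + 9 = 9 + R²)
d(s, c) = -10 + 2*s (d(s, c) = (-10 + s) + s = -10 + 2*s)
-1/(2047 + d(h(X), 2)) = -1/(2047 + (-10 + 2*(9 + 6²))) = -1/(2047 + (-10 + 2*(9 + 36))) = -1/(2047 + (-10 + 2*45)) = -1/(2047 + (-10 + 90)) = -1/(2047 + 80) = -1/2127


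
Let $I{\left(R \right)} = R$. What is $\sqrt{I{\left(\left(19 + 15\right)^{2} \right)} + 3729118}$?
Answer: $\sqrt{3730274} \approx 1931.4$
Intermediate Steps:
$\sqrt{I{\left(\left(19 + 15\right)^{2} \right)} + 3729118} = \sqrt{\left(19 + 15\right)^{2} + 3729118} = \sqrt{34^{2} + 3729118} = \sqrt{1156 + 3729118} = \sqrt{3730274}$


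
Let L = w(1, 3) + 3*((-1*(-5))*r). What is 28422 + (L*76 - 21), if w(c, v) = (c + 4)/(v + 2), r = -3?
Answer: 25057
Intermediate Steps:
w(c, v) = (4 + c)/(2 + v)
L = -44 (L = (4 + 1)/(2 + 3) + 3*(-1*(-5)*(-3)) = 5/5 + 3*(5*(-3)) = (⅕)*5 + 3*(-15) = 1 - 45 = -44)
28422 + (L*76 - 21) = 28422 + (-44*76 - 21) = 28422 + (-3344 - 21) = 28422 - 3365 = 25057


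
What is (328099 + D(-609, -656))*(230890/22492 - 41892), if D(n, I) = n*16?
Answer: -149945837571385/11246 ≈ -1.3333e+10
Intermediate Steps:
D(n, I) = 16*n
(328099 + D(-609, -656))*(230890/22492 - 41892) = (328099 + 16*(-609))*(230890/22492 - 41892) = (328099 - 9744)*(230890*(1/22492) - 41892) = 318355*(115445/11246 - 41892) = 318355*(-471001987/11246) = -149945837571385/11246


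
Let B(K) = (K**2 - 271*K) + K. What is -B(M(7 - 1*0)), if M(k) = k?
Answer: 1841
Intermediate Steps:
B(K) = K**2 - 270*K
-B(M(7 - 1*0)) = -(7 - 1*0)*(-270 + (7 - 1*0)) = -(7 + 0)*(-270 + (7 + 0)) = -7*(-270 + 7) = -7*(-263) = -1*(-1841) = 1841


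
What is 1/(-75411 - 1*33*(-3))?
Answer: -1/75312 ≈ -1.3278e-5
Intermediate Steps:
1/(-75411 - 1*33*(-3)) = 1/(-75411 - 33*(-3)) = 1/(-75411 + 99) = 1/(-75312) = -1/75312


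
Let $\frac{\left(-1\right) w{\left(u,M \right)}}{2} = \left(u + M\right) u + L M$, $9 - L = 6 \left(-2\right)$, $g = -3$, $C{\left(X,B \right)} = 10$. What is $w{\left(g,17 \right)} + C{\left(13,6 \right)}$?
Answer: $-620$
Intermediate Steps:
$L = 21$ ($L = 9 - 6 \left(-2\right) = 9 - -12 = 9 + 12 = 21$)
$w{\left(u,M \right)} = - 42 M - 2 u \left(M + u\right)$ ($w{\left(u,M \right)} = - 2 \left(\left(u + M\right) u + 21 M\right) = - 2 \left(\left(M + u\right) u + 21 M\right) = - 2 \left(u \left(M + u\right) + 21 M\right) = - 2 \left(21 M + u \left(M + u\right)\right) = - 42 M - 2 u \left(M + u\right)$)
$w{\left(g,17 \right)} + C{\left(13,6 \right)} = \left(\left(-42\right) 17 - 2 \left(-3\right)^{2} - 34 \left(-3\right)\right) + 10 = \left(-714 - 18 + 102\right) + 10 = -630 + 10 = -620$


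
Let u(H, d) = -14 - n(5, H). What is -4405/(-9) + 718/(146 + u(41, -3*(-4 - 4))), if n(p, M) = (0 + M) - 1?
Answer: 205861/414 ≈ 497.25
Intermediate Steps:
n(p, M) = -1 + M (n(p, M) = M - 1 = -1 + M)
u(H, d) = -13 - H (u(H, d) = -14 - (-1 + H) = -14 + (1 - H) = -13 - H)
-4405/(-9) + 718/(146 + u(41, -3*(-4 - 4))) = -4405/(-9) + 718/(146 + (-13 - 1*41)) = -4405*(-⅑) + 718/(146 + (-13 - 41)) = 4405/9 + 718/(146 - 54) = 4405/9 + 718/92 = 4405/9 + 718*(1/92) = 4405/9 + 359/46 = 205861/414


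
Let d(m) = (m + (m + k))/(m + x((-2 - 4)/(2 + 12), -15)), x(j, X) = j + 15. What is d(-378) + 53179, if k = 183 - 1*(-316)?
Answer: 135289175/2544 ≈ 53180.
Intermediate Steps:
k = 499 (k = 183 + 316 = 499)
x(j, X) = 15 + j
d(m) = (499 + 2*m)/(102/7 + m) (d(m) = (m + (m + 499))/(m + (15 + (-2 - 4)/(2 + 12))) = (m + (499 + m))/(m + (15 - 6/14)) = (499 + 2*m)/(m + (15 - 6*1/14)) = (499 + 2*m)/(m + (15 - 3/7)) = (499 + 2*m)/(m + 102/7) = (499 + 2*m)/(102/7 + m))
d(-378) + 53179 = 7*(499 + 2*(-378))/(102 + 7*(-378)) + 53179 = 7*(499 - 756)/(102 - 2646) + 53179 = 7*(-257)/(-2544) + 53179 = 7*(-1/2544)*(-257) + 53179 = 1799/2544 + 53179 = 135289175/2544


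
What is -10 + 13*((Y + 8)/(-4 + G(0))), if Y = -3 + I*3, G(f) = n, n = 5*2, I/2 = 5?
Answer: 395/6 ≈ 65.833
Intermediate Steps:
I = 10 (I = 2*5 = 10)
n = 10
G(f) = 10
Y = 27 (Y = -3 + 10*3 = -3 + 30 = 27)
-10 + 13*((Y + 8)/(-4 + G(0))) = -10 + 13*((27 + 8)/(-4 + 10)) = -10 + 13*(35/6) = -10 + 455/6 = 395/6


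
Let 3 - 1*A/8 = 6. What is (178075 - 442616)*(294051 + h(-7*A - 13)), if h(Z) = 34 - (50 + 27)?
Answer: -77777170328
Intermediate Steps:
A = -24 (A = 24 - 8*6 = 24 - 48 = -24)
h(Z) = -43 (h(Z) = 34 - 1*77 = 34 - 77 = -43)
(178075 - 442616)*(294051 + h(-7*A - 13)) = (178075 - 442616)*(294051 - 43) = -264541*294008 = -77777170328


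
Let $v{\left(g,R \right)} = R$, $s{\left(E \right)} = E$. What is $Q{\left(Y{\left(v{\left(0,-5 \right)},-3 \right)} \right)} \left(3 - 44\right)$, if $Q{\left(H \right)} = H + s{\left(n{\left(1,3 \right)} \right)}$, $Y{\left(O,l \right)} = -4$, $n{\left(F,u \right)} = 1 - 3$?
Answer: $246$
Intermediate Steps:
$n{\left(F,u \right)} = -2$
$Q{\left(H \right)} = -2 + H$ ($Q{\left(H \right)} = H - 2 = -2 + H$)
$Q{\left(Y{\left(v{\left(0,-5 \right)},-3 \right)} \right)} \left(3 - 44\right) = \left(-2 - 4\right) \left(3 - 44\right) = \left(-6\right) \left(-41\right) = 246$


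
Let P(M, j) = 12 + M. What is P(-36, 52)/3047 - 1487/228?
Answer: -4536361/694716 ≈ -6.5298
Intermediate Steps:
P(-36, 52)/3047 - 1487/228 = (12 - 36)/3047 - 1487/228 = -24*1/3047 - 1487*1/228 = -24/3047 - 1487/228 = -4536361/694716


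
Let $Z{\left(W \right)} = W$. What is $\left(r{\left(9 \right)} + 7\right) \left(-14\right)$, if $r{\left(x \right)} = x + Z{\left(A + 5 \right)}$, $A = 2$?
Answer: $-322$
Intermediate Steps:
$r{\left(x \right)} = 7 + x$ ($r{\left(x \right)} = x + \left(2 + 5\right) = x + 7 = 7 + x$)
$\left(r{\left(9 \right)} + 7\right) \left(-14\right) = \left(\left(7 + 9\right) + 7\right) \left(-14\right) = \left(16 + 7\right) \left(-14\right) = 23 \left(-14\right) = -322$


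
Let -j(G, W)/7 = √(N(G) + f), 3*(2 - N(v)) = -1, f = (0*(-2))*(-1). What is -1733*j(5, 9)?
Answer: 12131*√21/3 ≈ 18530.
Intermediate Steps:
f = 0 (f = 0*(-1) = 0)
N(v) = 7/3 (N(v) = 2 - ⅓*(-1) = 2 + ⅓ = 7/3)
j(G, W) = -7*√21/3 (j(G, W) = -7*√(7/3 + 0) = -7*√21/3)
-1733*j(5, 9) = -(-12131)*√21/3 = 12131*√21/3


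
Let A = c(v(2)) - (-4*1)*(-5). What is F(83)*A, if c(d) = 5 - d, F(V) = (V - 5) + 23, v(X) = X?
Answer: -1717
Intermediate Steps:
F(V) = 18 + V (F(V) = (-5 + V) + 23 = 18 + V)
A = -17 (A = (5 - 1*2) - (-4*1)*(-5) = (5 - 2) - (-4)*(-5) = 3 - 1*20 = 3 - 20 = -17)
F(83)*A = (18 + 83)*(-17) = 101*(-17) = -1717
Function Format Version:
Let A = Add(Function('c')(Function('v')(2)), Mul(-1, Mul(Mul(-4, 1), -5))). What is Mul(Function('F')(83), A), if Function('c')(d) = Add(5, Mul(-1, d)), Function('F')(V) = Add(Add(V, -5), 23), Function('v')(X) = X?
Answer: -1717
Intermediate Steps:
Function('F')(V) = Add(18, V) (Function('F')(V) = Add(Add(-5, V), 23) = Add(18, V))
A = -17 (A = Add(Add(5, Mul(-1, 2)), Mul(-1, Mul(Mul(-4, 1), -5))) = Add(Add(5, -2), Mul(-1, Mul(-4, -5))) = Add(3, Mul(-1, 20)) = Add(3, -20) = -17)
Mul(Function('F')(83), A) = Mul(Add(18, 83), -17) = Mul(101, -17) = -1717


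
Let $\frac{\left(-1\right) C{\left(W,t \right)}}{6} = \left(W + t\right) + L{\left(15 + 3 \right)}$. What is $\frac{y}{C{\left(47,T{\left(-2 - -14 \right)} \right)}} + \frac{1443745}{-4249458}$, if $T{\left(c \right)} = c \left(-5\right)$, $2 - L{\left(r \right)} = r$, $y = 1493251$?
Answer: $\frac{528771349694}{61617141} \approx 8581.6$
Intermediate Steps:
$L{\left(r \right)} = 2 - r$
$T{\left(c \right)} = - 5 c$
$C{\left(W,t \right)} = 96 - 6 W - 6 t$ ($C{\left(W,t \right)} = - 6 \left(\left(W + t\right) + \left(2 - \left(15 + 3\right)\right)\right) = - 6 \left(\left(W + t\right) + \left(2 - 18\right)\right) = - 6 \left(\left(W + t\right) - 16\right) = - 6 \left(-16 + W + t\right) = 96 - 6 W - 6 t$)
$\frac{y}{C{\left(47,T{\left(-2 - -14 \right)} \right)}} + \frac{1443745}{-4249458} = \frac{1493251}{96 - 282 - 6 \left(- 5 \left(-2 - -14\right)\right)} + \frac{1443745}{-4249458} = \frac{1493251}{96 - 282 - 6 \left(- 5 \left(-2 + 14\right)\right)} + 1443745 \left(- \frac{1}{4249458}\right) = \frac{1493251}{96 - 282 - 6 \left(\left(-5\right) 12\right)} - \frac{1443745}{4249458} = \frac{1493251}{96 - 282 - -360} - \frac{1443745}{4249458} = \frac{1493251}{96 - 282 + 360} - \frac{1443745}{4249458} = \frac{1493251}{174} - \frac{1443745}{4249458} = \frac{528771349694}{61617141}$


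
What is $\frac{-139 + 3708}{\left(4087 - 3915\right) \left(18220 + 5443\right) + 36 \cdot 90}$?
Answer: $\frac{3569}{4073276} \approx 0.0008762$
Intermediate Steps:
$\frac{-139 + 3708}{\left(4087 - 3915\right) \left(18220 + 5443\right) + 36 \cdot 90} = \frac{3569}{172 \cdot 23663 + 3240} = \frac{3569}{4070036 + 3240} = \frac{3569}{4073276}$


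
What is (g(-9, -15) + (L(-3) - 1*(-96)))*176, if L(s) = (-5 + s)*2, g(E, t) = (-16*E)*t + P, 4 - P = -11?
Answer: -363440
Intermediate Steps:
P = 15 (P = 4 - 1*(-11) = 4 + 11 = 15)
g(E, t) = 15 - 16*E*t (g(E, t) = (-16*E)*t + 15 = -16*E*t + 15 = 15 - 16*E*t)
L(s) = -10 + 2*s
(g(-9, -15) + (L(-3) - 1*(-96)))*176 = ((15 - 16*(-9)*(-15)) + ((-10 + 2*(-3)) - 1*(-96)))*176 = ((15 - 2160) + ((-10 - 6) + 96))*176 = (-2145 + (-16 + 96))*176 = (-2145 + 80)*176 = -2065*176 = -363440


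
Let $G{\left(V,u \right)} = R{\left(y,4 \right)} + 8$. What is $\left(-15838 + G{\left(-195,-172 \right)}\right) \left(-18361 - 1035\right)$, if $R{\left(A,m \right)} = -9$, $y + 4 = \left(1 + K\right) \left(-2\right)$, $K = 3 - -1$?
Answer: $307213244$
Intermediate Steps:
$K = 4$ ($K = 3 + 1 = 4$)
$y = -14$ ($y = -4 + \left(1 + 4\right) \left(-2\right) = -4 + 5 \left(-2\right) = -4 - 10 = -14$)
$G{\left(V,u \right)} = -1$ ($G{\left(V,u \right)} = -9 + 8 = -1$)
$\left(-15838 + G{\left(-195,-172 \right)}\right) \left(-18361 - 1035\right) = \left(-15838 - 1\right) \left(-18361 - 1035\right) = \left(-15839\right) \left(-19396\right) = 307213244$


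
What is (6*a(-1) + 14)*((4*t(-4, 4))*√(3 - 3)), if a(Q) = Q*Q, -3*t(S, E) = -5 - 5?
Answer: 0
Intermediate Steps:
t(S, E) = 10/3 (t(S, E) = -(-5 - 5)/3 = -⅓*(-10) = 10/3)
a(Q) = Q²
(6*a(-1) + 14)*((4*t(-4, 4))*√(3 - 3)) = (6*(-1)² + 14)*((4*(10/3))*√(3 - 3)) = (6*1 + 14)*(40*√0/3) = (6 + 14)*((40/3)*0) = 20*0 = 0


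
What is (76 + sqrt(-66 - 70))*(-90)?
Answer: -6840 - 180*I*sqrt(34) ≈ -6840.0 - 1049.6*I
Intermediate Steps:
(76 + sqrt(-66 - 70))*(-90) = (76 + sqrt(-136))*(-90) = (76 + 2*I*sqrt(34))*(-90) = -6840 - 180*I*sqrt(34)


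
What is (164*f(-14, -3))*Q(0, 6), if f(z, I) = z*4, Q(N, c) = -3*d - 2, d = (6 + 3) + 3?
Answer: 348992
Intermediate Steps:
d = 12 (d = 9 + 3 = 12)
Q(N, c) = -38 (Q(N, c) = -3*12 - 2 = -36 - 2 = -38)
f(z, I) = 4*z
(164*f(-14, -3))*Q(0, 6) = (164*(4*(-14)))*(-38) = (164*(-56))*(-38) = -9184*(-38) = 348992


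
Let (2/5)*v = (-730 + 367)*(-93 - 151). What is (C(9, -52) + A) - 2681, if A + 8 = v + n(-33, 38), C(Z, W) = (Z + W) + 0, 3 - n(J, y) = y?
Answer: 218663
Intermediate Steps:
n(J, y) = 3 - y
C(Z, W) = W + Z (C(Z, W) = (W + Z) + 0 = W + Z)
v = 221430 (v = 5*((-730 + 367)*(-93 - 151))/2 = 5*(-363*(-244))/2 = (5/2)*88572 = 221430)
A = 221387 (A = -8 + (221430 + (3 - 1*38)) = -8 + (221430 + (3 - 38)) = -8 + (221430 - 35) = -8 + 221395 = 221387)
(C(9, -52) + A) - 2681 = ((-52 + 9) + 221387) - 2681 = (-43 + 221387) - 2681 = 221344 - 2681 = 218663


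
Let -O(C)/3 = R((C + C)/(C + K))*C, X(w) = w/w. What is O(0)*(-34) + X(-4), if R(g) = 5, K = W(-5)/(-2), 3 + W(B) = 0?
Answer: 1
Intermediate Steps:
W(B) = -3 (W(B) = -3 + 0 = -3)
X(w) = 1
K = 3/2 (K = -3/(-2) = -3*(-1/2) = 3/2 ≈ 1.5000)
O(C) = -15*C
O(0)*(-34) + X(-4) = -15*0*(-34) + 1 = 0*(-34) + 1 = 0 + 1 = 1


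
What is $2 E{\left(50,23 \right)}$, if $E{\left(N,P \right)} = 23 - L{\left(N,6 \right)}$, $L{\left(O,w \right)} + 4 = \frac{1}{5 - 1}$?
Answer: $\frac{107}{2} \approx 53.5$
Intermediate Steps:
$L{\left(O,w \right)} = - \frac{15}{4}$ ($L{\left(O,w \right)} = -4 + \frac{1}{5 - 1} = -4 + \frac{1}{4} = - \frac{15}{4}$)
$E{\left(N,P \right)} = \frac{107}{4}$ ($E{\left(N,P \right)} = 23 - - \frac{15}{4} = 23 + \frac{15}{4} = \frac{107}{4}$)
$2 E{\left(50,23 \right)} = 2 \cdot \frac{107}{4} = \frac{107}{2}$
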